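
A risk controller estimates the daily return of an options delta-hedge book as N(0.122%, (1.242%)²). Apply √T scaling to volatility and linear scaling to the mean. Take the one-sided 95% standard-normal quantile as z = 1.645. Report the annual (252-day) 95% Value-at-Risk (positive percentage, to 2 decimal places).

1.69%

σ_{252d} = 1.242% × √252 = 19.716%; μ_{252d} = 252 × 0.122% = 30.744%.
VaR = −(30.744%) + 1.645 × 19.716% = 1.689%.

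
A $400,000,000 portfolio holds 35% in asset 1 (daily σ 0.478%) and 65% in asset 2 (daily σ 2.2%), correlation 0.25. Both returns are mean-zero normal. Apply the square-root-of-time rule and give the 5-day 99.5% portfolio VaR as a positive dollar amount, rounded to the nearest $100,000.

$34,100,000

σ_p = √(0.35²·0.478² + 0.65²·2.2² + 2·0.25·0.35·0.65·0.478·2.2) = 1.481%.
σ_{5d} = 1.481% × √5 = 3.312%.
z(99.5%) = 2.576.
VaR = 2.576 × 3.312% = 8.532%; on $400,000,000 that is $34,128,000.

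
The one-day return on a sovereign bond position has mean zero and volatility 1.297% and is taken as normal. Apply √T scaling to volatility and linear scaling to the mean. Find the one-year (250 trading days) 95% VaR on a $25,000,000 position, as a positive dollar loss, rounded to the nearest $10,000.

At 95%, z = 1.645.
σ_{250d} = 1.297% × √250 = 20.507%.
VaR = 1.645 × 20.507% = 33.734%.
On $25,000,000: 0.33734 × $25,000,000 = $8,433,500.

$8,430,000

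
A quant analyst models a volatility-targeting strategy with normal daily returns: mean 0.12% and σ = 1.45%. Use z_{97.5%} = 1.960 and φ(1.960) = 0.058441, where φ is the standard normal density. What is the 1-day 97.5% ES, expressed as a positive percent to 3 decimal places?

Tail multiplier: φ(z)/(1−α) = 0.058441 / 0.025 = 2.338.
ES = −(0.12%) + 1.45% × 2.338 = 3.270%.

3.270%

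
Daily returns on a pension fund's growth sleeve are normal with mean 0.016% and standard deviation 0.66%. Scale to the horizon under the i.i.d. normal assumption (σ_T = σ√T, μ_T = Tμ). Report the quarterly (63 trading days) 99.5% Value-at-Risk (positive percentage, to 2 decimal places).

At 99.5%, z = 2.576.
σ_{63d} = 0.66% × √63 = 5.239%; μ_{63d} = 63 × 0.016% = 1.008%.
VaR = −(1.008%) + 2.576 × 5.239% = 12.488%.

12.49%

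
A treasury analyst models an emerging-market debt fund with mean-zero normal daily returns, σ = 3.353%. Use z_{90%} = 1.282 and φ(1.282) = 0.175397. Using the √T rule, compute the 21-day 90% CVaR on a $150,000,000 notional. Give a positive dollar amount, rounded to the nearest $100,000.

$40,400,000

σ_{21d} = 3.353% × √21 = 15.365%.
ES multiplier = φ(z)/(1−α) = 0.175397/0.1 = 1.754.
ES = 15.365% × 1.754 = 26.950%; on $150,000,000: $40,425,000.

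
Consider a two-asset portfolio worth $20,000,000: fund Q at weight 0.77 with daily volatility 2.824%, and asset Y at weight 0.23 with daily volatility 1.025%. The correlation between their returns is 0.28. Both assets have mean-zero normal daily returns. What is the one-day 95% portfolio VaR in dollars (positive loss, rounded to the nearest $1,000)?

σ_p² = 0.77²·2.824² + 0.23²·1.025² + 2·0.28·0.77·0.23·2.824·1.025 = 5.0710 (%²).
σ_p = √5.0710 = 2.252%.
At 95%, z = 1.645.
VaR = 1.645 × 2.252% = 3.705%; on $20,000,000 that is $741,000.

$741,000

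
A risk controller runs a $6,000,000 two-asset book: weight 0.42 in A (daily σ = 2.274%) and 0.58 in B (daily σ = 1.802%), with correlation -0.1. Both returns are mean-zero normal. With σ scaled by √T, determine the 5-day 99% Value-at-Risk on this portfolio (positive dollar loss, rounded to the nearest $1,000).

$419,000

σ_p = √(0.42²·2.274² + 0.58²·1.802² + 2·-0.1·0.42·0.58·2.274·1.802) = 1.343%.
σ_{5d} = 1.343% × √5 = 3.003%.
z(99%) = 2.326.
VaR = 2.326 × 3.003% = 6.985%; on $6,000,000 that is $419,100.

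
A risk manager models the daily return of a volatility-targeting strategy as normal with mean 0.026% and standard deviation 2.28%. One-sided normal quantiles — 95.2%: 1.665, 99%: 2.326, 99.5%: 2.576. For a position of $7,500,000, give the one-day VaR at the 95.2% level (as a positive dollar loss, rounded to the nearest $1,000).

VaR = −μ + z·σ = −(0.026%) + 1.665 × 2.28% = 3.770%.
On $7,500,000: 0.03770 × $7,500,000 = $282,750.

$283,000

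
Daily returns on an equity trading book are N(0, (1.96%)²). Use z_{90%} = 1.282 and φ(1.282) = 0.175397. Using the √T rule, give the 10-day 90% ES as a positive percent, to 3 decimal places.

σ_{10d} = 1.96% × √10 = 6.198%.
ES multiplier = φ(z)/(1−α) = 0.175397/0.1 = 1.754.
ES = 6.198% × 1.754 = 10.871%.

10.871%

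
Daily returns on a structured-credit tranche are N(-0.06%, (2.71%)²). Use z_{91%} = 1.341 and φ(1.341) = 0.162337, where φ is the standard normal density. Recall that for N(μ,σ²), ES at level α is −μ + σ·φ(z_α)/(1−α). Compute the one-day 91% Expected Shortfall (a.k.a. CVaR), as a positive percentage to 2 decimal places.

Tail multiplier: φ(z)/(1−α) = 0.162337 / 0.09 = 1.804.
ES = −(-0.06%) + 2.71% × 1.804 = 4.949%.

4.95%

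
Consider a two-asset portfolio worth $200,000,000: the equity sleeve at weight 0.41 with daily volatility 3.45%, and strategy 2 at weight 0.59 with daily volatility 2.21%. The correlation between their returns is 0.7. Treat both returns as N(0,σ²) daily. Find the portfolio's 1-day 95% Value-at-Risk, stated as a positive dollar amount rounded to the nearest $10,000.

$8,250,000

σ_p² = 0.41²·3.45² + 0.59²·2.21² + 2·0.7·0.41·0.59·3.45·2.21 = 6.2831 (%²).
σ_p = √6.2831 = 2.507%.
At 95%, z = 1.645.
VaR = 1.645 × 2.507% = 4.124%; on $200,000,000 that is $8,248,000.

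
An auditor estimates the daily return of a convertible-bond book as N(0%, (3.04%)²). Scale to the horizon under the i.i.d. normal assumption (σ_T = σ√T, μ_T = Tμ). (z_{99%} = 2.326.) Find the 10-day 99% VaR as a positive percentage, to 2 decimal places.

σ_{10d} = 3.04% × √10 = 9.613%.
VaR = 2.326 × 9.613% = 22.360%.

22.36%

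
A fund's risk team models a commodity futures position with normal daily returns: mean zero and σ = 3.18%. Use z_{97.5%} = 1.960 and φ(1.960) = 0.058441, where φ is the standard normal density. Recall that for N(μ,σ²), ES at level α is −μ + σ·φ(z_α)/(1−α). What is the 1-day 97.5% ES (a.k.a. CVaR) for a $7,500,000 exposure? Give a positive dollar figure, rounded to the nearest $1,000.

$558,000

Tail multiplier: φ(z)/(1−α) = 0.058441 / 0.025 = 2.338.
ES = 3.18% × 2.338 = 7.435%.
On $7,500,000: 0.07435 × $7,500,000 = $557,625.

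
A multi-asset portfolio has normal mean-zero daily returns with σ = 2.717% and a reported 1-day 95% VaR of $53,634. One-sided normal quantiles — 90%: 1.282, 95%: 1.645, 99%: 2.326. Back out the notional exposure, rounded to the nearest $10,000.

VaR as a fraction of value: z·σ = 1.645 × 2.717% = 4.46946%.
Position = $53,634 / 0.0446947 = $1,200,009.

$1,200,000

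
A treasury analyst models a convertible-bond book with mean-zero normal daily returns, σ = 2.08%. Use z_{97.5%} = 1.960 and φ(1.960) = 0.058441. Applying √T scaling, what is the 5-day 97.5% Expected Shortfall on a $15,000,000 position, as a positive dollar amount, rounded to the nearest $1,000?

$1,631,000

σ_{5d} = 2.08% × √5 = 4.651%.
ES multiplier = φ(z)/(1−α) = 0.058441/0.025 = 2.338.
ES = 4.651% × 2.338 = 10.874%; on $15,000,000: $1,631,100.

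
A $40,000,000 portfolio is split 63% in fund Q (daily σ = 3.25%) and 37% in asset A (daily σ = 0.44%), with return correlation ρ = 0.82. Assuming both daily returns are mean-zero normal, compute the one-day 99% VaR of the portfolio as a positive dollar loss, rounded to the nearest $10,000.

σ_p² = 0.63²·3.25² + 0.37²·0.44² + 2·0.82·0.63·0.37·3.25·0.44 = 4.7654 (%²).
σ_p = √4.7654 = 2.183%.
At 99%, z = 2.326.
VaR = 2.326 × 2.183% = 5.078%; on $40,000,000 that is $2,031,200.

$2,030,000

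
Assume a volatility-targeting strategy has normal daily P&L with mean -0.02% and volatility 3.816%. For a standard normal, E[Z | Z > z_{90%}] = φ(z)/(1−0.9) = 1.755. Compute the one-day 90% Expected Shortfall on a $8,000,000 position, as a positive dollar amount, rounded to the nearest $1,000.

$537,000

ES = −(-0.02%) + 3.816% × 1.755 = 6.717%.
On $8,000,000: 0.06717 × $8,000,000 = $537,360.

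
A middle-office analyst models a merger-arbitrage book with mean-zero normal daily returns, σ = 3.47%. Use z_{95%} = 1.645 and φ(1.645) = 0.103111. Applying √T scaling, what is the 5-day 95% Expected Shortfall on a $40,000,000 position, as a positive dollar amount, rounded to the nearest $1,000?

$6,400,000

σ_{5d} = 3.47% × √5 = 7.759%.
ES multiplier = φ(z)/(1−α) = 0.103111/0.05 = 2.062.
ES = 7.759% × 2.062 = 15.999%; on $40,000,000: $6,399,600.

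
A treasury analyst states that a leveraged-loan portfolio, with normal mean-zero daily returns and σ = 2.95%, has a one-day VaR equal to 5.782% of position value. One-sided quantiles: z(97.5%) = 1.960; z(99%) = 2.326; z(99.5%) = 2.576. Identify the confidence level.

97.5%

Implied z = VaR/σ = 5.782 / 2.95 = 1.960.
This matches z(97.5%) = 1.960.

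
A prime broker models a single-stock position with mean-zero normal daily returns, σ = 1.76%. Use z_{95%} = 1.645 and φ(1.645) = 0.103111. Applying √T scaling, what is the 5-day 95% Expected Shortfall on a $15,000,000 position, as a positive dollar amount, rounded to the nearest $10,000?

$1,220,000

σ_{5d} = 1.76% × √5 = 3.935%.
ES multiplier = φ(z)/(1−α) = 0.103111/0.05 = 2.062.
ES = 3.935% × 2.062 = 8.114%; on $15,000,000: $1,217,100.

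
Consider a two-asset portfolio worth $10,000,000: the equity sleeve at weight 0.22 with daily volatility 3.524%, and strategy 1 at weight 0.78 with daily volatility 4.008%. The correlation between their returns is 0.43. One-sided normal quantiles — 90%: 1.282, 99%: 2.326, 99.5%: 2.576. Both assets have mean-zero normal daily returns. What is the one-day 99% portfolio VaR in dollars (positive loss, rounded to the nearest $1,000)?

σ_p² = 0.22²·3.524² + 0.78²·4.008² + 2·0.43·0.22·0.78·3.524·4.008 = 12.4588 (%²).
σ_p = √12.4588 = 3.530%.
VaR = 2.326 × 3.530% = 8.211%; on $10,000,000 that is $821,100.

$821,000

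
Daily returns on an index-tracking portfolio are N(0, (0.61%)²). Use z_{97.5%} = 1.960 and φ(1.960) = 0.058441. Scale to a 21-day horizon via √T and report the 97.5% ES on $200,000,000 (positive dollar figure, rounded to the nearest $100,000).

σ_{21d} = 0.61% × √21 = 2.795%.
ES multiplier = φ(z)/(1−α) = 0.058441/0.025 = 2.338.
ES = 2.795% × 2.338 = 6.535%; on $200,000,000: $13,070,000.

$13,100,000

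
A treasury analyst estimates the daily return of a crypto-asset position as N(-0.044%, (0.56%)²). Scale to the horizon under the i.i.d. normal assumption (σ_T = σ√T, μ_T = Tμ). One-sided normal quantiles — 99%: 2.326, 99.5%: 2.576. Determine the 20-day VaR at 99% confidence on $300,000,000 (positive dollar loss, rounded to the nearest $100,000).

σ_{20d} = 0.56% × √20 = 2.504%; μ_{20d} = 20 × -0.044% = -0.880%.
VaR = −(-0.880%) + 2.326 × 2.504% = 6.704%.
On $300,000,000: 0.06704 × $300,000,000 = $20,112,000.

$20,100,000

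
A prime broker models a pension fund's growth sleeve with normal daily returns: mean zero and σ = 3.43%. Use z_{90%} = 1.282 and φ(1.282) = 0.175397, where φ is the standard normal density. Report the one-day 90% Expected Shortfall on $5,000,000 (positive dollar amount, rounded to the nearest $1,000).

$301,000

Tail multiplier: φ(z)/(1−α) = 0.175397 / 0.1 = 1.754.
ES = 3.43% × 1.754 = 6.016%.
On $5,000,000: 0.06016 × $5,000,000 = $300,800.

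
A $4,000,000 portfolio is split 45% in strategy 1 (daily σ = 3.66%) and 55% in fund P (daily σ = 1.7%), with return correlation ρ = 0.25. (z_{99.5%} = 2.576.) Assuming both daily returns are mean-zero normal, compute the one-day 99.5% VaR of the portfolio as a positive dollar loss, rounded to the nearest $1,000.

$215,000

σ_p² = 0.45²·3.66² + 0.55²·1.7² + 2·0.25·0.45·0.55·3.66·1.7 = 4.3568 (%²).
σ_p = √4.3568 = 2.087%.
VaR = 2.576 × 2.087% = 5.376%; on $4,000,000 that is $215,040.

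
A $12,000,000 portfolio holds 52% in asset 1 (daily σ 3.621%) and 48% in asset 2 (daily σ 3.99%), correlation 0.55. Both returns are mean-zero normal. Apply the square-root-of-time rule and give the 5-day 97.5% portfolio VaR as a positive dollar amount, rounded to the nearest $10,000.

σ_p = √(0.52²·3.621² + 0.48²·3.99² + 2·0.55·0.52·0.48·3.621·3.99) = 3.344%.
σ_{5d} = 3.344% × √5 = 7.477%.
z(97.5%) = 1.960.
VaR = 1.960 × 7.477% = 14.655%; on $12,000,000 that is $1,758,600.

$1,760,000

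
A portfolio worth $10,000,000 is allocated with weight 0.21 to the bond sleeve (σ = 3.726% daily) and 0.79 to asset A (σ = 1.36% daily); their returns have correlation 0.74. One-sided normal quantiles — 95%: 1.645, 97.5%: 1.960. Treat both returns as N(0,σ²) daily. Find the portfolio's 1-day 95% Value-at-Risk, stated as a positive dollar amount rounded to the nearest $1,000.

$285,000

σ_p² = 0.21²·3.726² + 0.79²·1.36² + 2·0.74·0.21·0.79·3.726·1.36 = 3.0108 (%²).
σ_p = √3.0108 = 1.735%.
VaR = 1.645 × 1.735% = 2.854%; on $10,000,000 that is $285,400.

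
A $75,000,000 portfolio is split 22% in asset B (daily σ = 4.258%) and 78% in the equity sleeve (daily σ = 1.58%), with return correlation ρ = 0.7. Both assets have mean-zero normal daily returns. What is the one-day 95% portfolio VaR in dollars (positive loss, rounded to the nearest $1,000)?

$2,471,000

σ_p² = 0.22²·4.258² + 0.78²·1.58² + 2·0.7·0.22·0.78·4.258·1.58 = 4.0126 (%²).
σ_p = √4.0126 = 2.003%.
At 95%, z = 1.645.
VaR = 1.645 × 2.003% = 3.295%; on $75,000,000 that is $2,471,250.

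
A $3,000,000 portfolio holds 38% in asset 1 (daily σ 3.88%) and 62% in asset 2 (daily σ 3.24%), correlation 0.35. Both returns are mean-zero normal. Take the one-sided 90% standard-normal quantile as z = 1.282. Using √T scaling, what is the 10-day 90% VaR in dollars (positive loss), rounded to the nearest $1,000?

$350,000

σ_p = √(0.38²·3.88² + 0.62²·3.24² + 2·0.35·0.38·0.62·3.88·3.24) = 2.878%.
σ_{10d} = 2.878% × √10 = 9.101%.
VaR = 1.282 × 9.101% = 11.667%; on $3,000,000 that is $350,010.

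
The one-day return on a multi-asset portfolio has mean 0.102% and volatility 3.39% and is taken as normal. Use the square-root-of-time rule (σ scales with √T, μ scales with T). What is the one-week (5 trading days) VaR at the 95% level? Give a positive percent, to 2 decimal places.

11.96%

At 95%, z = 1.645.
σ_{5d} = 3.39% × √5 = 7.580%; μ_{5d} = 5 × 0.102% = 0.510%.
VaR = −(0.510%) + 1.645 × 7.580% = 11.959%.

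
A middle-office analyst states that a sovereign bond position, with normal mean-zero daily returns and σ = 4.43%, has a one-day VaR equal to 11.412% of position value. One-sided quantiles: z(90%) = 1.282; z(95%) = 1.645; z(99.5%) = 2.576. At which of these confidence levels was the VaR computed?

99.5%

Implied z = VaR/σ = 11.412 / 4.43 = 2.576.
This matches z(99.5%) = 2.576.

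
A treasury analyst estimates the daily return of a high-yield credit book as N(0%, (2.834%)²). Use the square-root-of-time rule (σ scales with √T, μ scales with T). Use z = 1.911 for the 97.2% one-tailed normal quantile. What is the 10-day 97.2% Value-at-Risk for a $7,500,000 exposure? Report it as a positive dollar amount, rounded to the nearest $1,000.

σ_{10d} = 2.834% × √10 = 8.962%.
VaR = 1.911 × 8.962% = 17.126%.
On $7,500,000: 0.17126 × $7,500,000 = $1,284,450.

$1,284,000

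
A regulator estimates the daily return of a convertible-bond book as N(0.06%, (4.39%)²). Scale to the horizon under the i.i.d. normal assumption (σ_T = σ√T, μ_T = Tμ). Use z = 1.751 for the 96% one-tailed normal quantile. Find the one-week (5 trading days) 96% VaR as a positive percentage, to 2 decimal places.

16.89%

σ_{5d} = 4.39% × √5 = 9.816%; μ_{5d} = 5 × 0.06% = 0.300%.
VaR = −(0.300%) + 1.751 × 9.816% = 16.888%.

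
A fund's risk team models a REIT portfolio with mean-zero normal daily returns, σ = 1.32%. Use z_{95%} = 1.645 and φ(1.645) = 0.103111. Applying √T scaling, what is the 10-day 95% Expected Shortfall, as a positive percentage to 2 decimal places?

σ_{10d} = 1.32% × √10 = 4.174%.
ES multiplier = φ(z)/(1−α) = 0.103111/0.05 = 2.062.
ES = 4.174% × 2.062 = 8.607%.

8.61%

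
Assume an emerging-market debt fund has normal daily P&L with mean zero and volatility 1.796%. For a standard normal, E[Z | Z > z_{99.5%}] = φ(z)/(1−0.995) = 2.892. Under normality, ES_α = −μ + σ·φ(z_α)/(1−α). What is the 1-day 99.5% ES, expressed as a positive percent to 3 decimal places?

ES = 1.796% × 2.892 = 5.194%.

5.194%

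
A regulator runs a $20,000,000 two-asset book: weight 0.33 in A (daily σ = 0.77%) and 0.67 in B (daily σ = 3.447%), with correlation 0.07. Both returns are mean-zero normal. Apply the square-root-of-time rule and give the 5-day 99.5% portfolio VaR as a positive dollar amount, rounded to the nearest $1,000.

$2,697,000

σ_p = √(0.33²·0.77² + 0.67²·3.447² + 2·0.07·0.33·0.67·0.77·3.447) = 2.341%.
σ_{5d} = 2.341% × √5 = 5.235%.
z(99.5%) = 2.576.
VaR = 2.576 × 5.235% = 13.485%; on $20,000,000 that is $2,697,000.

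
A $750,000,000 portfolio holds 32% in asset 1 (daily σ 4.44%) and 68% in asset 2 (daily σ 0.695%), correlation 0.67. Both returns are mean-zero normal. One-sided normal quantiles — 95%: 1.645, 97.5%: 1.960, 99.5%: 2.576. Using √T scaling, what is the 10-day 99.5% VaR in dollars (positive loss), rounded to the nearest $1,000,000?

σ_p = √(0.32²·4.44² + 0.68²·0.695² + 2·0.67·0.32·0.68·4.44·0.695) = 1.773%.
σ_{10d} = 1.773% × √10 = 5.607%.
VaR = 2.576 × 5.607% = 14.444%; on $750,000,000 that is $108,330,000.

$108,000,000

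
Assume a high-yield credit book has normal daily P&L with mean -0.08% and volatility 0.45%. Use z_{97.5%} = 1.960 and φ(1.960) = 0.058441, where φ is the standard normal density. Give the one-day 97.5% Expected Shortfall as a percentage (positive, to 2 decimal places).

Tail multiplier: φ(z)/(1−α) = 0.058441 / 0.025 = 2.338.
ES = −(-0.08%) + 0.45% × 2.338 = 1.132%.

1.13%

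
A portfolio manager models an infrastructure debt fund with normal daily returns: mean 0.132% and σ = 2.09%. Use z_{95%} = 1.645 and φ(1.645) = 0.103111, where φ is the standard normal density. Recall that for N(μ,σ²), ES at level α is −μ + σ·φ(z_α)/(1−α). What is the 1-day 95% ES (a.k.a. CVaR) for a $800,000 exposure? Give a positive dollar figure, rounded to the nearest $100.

$33,400

Tail multiplier: φ(z)/(1−α) = 0.103111 / 0.05 = 2.062.
ES = −(0.132%) + 2.09% × 2.062 = 4.178%.
On $800,000: 0.04178 × $800,000 = $33,424.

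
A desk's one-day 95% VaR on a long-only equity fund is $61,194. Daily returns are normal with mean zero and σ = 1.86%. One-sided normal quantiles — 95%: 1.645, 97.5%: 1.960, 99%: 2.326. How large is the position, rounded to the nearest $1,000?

$2,000,000

VaR as a fraction of value: z·σ = 1.645 × 1.86% = 3.0597%.
Position = $61,194 / 0.030597 = $2,000,000.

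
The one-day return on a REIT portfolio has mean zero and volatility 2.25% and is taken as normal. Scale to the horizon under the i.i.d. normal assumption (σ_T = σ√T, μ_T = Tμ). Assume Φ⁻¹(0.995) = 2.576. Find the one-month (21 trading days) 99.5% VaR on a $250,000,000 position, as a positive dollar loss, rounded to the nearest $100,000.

σ_{21d} = 2.25% × √21 = 10.311%.
VaR = 2.576 × 10.311% = 26.561%.
On $250,000,000: 0.26561 × $250,000,000 = $66,402,500.

$66,400,000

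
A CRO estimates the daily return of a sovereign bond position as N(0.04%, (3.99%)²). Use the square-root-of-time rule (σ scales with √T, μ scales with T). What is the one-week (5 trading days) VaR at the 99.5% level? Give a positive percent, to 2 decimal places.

22.78%

At 99.5%, z = 2.576.
σ_{5d} = 3.99% × √5 = 8.922%; μ_{5d} = 5 × 0.04% = 0.200%.
VaR = −(0.200%) + 2.576 × 8.922% = 22.783%.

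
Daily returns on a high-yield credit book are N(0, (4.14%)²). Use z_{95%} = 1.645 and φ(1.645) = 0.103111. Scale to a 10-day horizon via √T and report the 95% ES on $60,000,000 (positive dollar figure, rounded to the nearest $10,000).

σ_{10d} = 4.14% × √10 = 13.092%.
ES multiplier = φ(z)/(1−α) = 0.103111/0.05 = 2.062.
ES = 13.092% × 2.062 = 26.996%; on $60,000,000: $16,197,600.

$16,200,000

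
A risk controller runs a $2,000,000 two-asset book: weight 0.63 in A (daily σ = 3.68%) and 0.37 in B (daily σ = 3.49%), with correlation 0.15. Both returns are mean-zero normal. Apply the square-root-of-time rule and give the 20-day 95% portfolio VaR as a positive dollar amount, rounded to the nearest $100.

σ_p = √(0.63²·3.68² + 0.37²·3.49² + 2·0.15·0.63·0.37·3.68·3.49) = 2.818%.
σ_{20d} = 2.818% × √20 = 12.602%.
z(95%) = 1.645.
VaR = 1.645 × 12.602% = 20.730%; on $2,000,000 that is $414,600.

$414,600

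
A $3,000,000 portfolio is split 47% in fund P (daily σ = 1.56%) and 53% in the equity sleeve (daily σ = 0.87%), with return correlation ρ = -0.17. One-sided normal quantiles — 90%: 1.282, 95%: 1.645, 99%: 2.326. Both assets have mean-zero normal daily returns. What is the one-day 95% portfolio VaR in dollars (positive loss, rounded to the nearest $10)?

σ_p² = 0.47²·1.56² + 0.53²·0.87² + 2·-0.17·0.47·0.53·1.56·0.87 = 0.6352 (%²).
σ_p = √0.6352 = 0.797%.
VaR = 1.645 × 0.797% = 1.311%; on $3,000,000 that is $39,330.

$39,330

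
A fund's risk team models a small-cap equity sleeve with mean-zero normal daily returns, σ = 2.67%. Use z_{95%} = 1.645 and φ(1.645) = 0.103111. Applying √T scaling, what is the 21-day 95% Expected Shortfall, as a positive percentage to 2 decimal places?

σ_{21d} = 2.67% × √21 = 12.235%.
ES multiplier = φ(z)/(1−α) = 0.103111/0.05 = 2.062.
ES = 12.235% × 2.062 = 25.229%.

25.23%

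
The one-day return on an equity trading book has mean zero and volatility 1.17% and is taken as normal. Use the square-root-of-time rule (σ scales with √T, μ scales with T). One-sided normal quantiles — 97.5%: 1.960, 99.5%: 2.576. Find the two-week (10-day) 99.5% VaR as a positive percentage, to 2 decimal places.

9.53%

σ_{10d} = 1.17% × √10 = 3.700%.
VaR = 2.576 × 3.700% = 9.531%.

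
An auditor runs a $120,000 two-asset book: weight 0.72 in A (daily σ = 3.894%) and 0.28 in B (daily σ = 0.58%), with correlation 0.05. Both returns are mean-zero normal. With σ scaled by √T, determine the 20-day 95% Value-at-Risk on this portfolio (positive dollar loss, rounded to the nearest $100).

σ_p = √(0.72²·3.894² + 0.28²·0.58² + 2·0.05·0.72·0.28·3.894·0.58) = 2.816%.
σ_{20d} = 2.816% × √20 = 12.594%.
z(95%) = 1.645.
VaR = 1.645 × 12.594% = 20.717%; on $120,000 that is $24,860.

$24,900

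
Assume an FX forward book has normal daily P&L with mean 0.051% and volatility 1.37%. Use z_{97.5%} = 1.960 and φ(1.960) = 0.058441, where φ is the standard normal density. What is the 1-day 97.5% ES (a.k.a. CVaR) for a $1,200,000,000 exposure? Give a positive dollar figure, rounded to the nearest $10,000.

Tail multiplier: φ(z)/(1−α) = 0.058441 / 0.025 = 2.338.
ES = −(0.051%) + 1.37% × 2.338 = 3.152%.
On $1,200,000,000: 0.03152 × $1,200,000,000 = $37,824,000.

$37,820,000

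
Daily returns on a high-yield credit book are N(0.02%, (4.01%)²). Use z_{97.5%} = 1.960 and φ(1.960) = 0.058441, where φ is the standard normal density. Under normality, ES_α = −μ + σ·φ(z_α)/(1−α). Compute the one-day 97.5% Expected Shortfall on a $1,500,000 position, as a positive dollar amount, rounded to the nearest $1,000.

$140,000

Tail multiplier: φ(z)/(1−α) = 0.058441 / 0.025 = 2.338.
ES = −(0.02%) + 4.01% × 2.338 = 9.355%.
On $1,500,000: 0.09355 × $1,500,000 = $140,325.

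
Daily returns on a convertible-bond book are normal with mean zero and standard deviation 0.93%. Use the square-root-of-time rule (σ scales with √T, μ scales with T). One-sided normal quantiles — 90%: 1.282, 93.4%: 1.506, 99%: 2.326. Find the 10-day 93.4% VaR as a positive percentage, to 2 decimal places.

σ_{10d} = 0.93% × √10 = 2.941%.
VaR = 1.506 × 2.941% = 4.429%.

4.43%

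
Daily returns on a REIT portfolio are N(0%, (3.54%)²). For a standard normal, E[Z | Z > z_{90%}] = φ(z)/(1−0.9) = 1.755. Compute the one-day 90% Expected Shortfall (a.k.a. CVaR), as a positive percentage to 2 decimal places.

ES = 3.54% × 1.755 = 6.213%.

6.21%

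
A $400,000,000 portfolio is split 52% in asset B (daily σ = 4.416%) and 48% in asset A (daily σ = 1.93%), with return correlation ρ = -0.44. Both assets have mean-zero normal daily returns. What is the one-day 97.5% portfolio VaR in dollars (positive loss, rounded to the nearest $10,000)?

$16,180,000

σ_p² = 0.52²·4.416² + 0.48²·1.93² + 2·-0.44·0.52·0.48·4.416·1.93 = 4.2593 (%²).
σ_p = √4.2593 = 2.064%.
At 97.5%, z = 1.960.
VaR = 1.960 × 2.064% = 4.045%; on $400,000,000 that is $16,180,000.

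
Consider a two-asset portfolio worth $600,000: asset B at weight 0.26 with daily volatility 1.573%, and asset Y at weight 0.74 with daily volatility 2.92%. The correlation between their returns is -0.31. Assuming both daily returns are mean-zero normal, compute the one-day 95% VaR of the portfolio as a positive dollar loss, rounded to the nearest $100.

σ_p² = 0.26²·1.573² + 0.74²·2.92² + 2·-0.31·0.26·0.74·1.573·2.92 = 4.2884 (%²).
σ_p = √4.2884 = 2.071%.
At 95%, z = 1.645.
VaR = 1.645 × 2.071% = 3.407%; on $600,000 that is $20,442.

$20,400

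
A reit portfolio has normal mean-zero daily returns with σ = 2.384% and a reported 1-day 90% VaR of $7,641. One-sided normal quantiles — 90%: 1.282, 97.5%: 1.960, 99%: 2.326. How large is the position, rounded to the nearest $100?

VaR as a fraction of value: z·σ = 1.282 × 2.384% = 3.05629%.
Position = $7,641 / 0.0305629 = $250,009.

$250,000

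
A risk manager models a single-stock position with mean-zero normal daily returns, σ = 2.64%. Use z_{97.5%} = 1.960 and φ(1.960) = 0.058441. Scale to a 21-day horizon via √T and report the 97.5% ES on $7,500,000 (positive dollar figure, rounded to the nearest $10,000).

$2,120,000

σ_{21d} = 2.64% × √21 = 12.098%.
ES multiplier = φ(z)/(1−α) = 0.058441/0.025 = 2.338.
ES = 12.098% × 2.338 = 28.285%; on $7,500,000: $2,121,375.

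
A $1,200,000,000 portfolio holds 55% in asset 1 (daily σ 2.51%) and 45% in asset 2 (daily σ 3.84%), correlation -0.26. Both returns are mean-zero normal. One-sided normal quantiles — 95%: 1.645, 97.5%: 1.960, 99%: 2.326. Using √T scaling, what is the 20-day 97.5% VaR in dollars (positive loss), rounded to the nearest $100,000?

σ_p = √(0.55²·2.51² + 0.45²·3.84² + 2·-0.26·0.55·0.45·2.51·3.84) = 1.911%.
σ_{20d} = 1.911% × √20 = 8.546%.
VaR = 1.960 × 8.546% = 16.750%; on $1,200,000,000 that is $201,000,000.

$201,000,000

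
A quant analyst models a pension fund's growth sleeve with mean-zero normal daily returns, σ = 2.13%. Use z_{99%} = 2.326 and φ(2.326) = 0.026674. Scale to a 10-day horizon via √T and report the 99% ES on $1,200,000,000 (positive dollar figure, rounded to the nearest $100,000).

$215,600,000

σ_{10d} = 2.13% × √10 = 6.736%.
ES multiplier = φ(z)/(1−α) = 0.026674/0.01 = 2.667.
ES = 6.736% × 2.667 = 17.965%; on $1,200,000,000: $215,580,000.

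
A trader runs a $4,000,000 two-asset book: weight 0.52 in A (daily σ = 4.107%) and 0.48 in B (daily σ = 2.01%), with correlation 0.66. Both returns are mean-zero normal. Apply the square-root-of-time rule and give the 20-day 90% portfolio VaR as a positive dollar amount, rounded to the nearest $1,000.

$657,000

σ_p = √(0.52²·4.107² + 0.48²·2.01² + 2·0.66·0.52·0.48·4.107·2.01) = 2.866%.
σ_{20d} = 2.866% × √20 = 12.817%.
z(90%) = 1.282.
VaR = 1.282 × 12.817% = 16.431%; on $4,000,000 that is $657,240.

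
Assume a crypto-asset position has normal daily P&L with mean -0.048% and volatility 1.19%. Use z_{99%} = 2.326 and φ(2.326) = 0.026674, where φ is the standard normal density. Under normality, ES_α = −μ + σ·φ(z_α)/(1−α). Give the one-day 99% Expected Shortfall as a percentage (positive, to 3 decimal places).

Tail multiplier: φ(z)/(1−α) = 0.026674 / 0.01 = 2.667.
ES = −(-0.048%) + 1.19% × 2.667 = 3.222%.

3.222%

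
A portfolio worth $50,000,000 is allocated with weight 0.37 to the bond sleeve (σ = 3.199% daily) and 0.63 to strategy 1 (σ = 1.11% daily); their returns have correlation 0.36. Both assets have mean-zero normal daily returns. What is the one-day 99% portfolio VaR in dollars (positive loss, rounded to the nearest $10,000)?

σ_p² = 0.37²·3.199² + 0.63²·1.11² + 2·0.36·0.37·0.63·3.199·1.11 = 2.4860 (%²).
σ_p = √2.4860 = 1.577%.
At 99%, z = 2.326.
VaR = 2.326 × 1.577% = 3.668%; on $50,000,000 that is $1,834,000.

$1,830,000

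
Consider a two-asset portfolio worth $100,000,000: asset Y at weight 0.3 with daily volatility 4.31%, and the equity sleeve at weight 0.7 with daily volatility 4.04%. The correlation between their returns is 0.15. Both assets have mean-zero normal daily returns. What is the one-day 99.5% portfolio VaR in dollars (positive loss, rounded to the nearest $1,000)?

σ_p² = 0.3²·4.31² + 0.7²·4.04² + 2·0.15·0.3·0.7·4.31·4.04 = 10.7664 (%²).
σ_p = √10.7664 = 3.281%.
At 99.5%, z = 2.576.
VaR = 2.576 × 3.281% = 8.452%; on $100,000,000 that is $8,452,000.

$8,452,000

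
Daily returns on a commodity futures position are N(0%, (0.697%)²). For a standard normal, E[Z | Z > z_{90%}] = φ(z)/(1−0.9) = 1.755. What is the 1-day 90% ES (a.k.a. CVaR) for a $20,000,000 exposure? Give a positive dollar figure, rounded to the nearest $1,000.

$245,000

ES = 0.697% × 1.755 = 1.223%.
On $20,000,000: 0.01223 × $20,000,000 = $244,600.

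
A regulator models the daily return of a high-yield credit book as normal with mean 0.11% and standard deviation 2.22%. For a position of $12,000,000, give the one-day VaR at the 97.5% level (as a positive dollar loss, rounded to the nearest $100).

$508,900

At 97.5% one-sided, z = 1.960.
VaR = −μ + z·σ = −(0.11%) + 1.960 × 2.22% = 4.241%.
On $12,000,000: 0.04241 × $12,000,000 = $508,920.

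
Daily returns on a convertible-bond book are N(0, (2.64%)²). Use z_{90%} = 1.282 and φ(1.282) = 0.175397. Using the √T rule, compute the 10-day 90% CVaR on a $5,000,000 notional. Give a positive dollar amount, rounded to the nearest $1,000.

σ_{10d} = 2.64% × √10 = 8.348%.
ES multiplier = φ(z)/(1−α) = 0.175397/0.1 = 1.754.
ES = 8.348% × 1.754 = 14.642%; on $5,000,000: $732,100.

$732,000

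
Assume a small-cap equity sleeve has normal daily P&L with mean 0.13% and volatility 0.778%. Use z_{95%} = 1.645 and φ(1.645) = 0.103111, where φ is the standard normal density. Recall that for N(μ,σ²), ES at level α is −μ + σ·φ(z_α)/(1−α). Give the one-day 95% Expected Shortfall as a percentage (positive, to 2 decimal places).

Tail multiplier: φ(z)/(1−α) = 0.103111 / 0.05 = 2.062.
ES = −(0.13%) + 0.778% × 2.062 = 1.474%.

1.47%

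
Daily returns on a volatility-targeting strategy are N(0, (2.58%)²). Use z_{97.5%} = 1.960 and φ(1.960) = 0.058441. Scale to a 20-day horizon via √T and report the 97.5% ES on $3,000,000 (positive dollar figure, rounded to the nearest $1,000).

σ_{20d} = 2.58% × √20 = 11.538%.
ES multiplier = φ(z)/(1−α) = 0.058441/0.025 = 2.338.
ES = 11.538% × 2.338 = 26.976%; on $3,000,000: $809,280.

$809,000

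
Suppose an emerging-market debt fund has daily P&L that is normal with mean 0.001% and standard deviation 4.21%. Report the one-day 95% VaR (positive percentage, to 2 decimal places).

6.92%

At 95% one-sided, z = 1.645.
VaR = −μ + z·σ = −(0.001%) + 1.645 × 4.21% = 6.924%.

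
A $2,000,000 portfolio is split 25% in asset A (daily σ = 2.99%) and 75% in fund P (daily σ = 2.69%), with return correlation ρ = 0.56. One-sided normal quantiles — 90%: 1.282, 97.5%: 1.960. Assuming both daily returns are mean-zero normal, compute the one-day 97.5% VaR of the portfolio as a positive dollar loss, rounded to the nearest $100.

σ_p² = 0.25²·2.99² + 0.75²·2.69² + 2·0.56·0.25·0.75·2.99·2.69 = 6.3181 (%²).
σ_p = √6.3181 = 2.514%.
VaR = 1.960 × 2.514% = 4.927%; on $2,000,000 that is $98,540.

$98,500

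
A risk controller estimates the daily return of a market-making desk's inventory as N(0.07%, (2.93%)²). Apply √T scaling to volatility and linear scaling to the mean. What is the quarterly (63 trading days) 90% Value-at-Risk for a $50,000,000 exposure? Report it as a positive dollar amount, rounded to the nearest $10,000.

$12,700,000

At 90%, z = 1.282.
σ_{63d} = 2.93% × √63 = 23.256%; μ_{63d} = 63 × 0.07% = 4.410%.
VaR = −(4.410%) + 1.282 × 23.256% = 25.404%.
On $50,000,000: 0.25404 × $50,000,000 = $12,702,000.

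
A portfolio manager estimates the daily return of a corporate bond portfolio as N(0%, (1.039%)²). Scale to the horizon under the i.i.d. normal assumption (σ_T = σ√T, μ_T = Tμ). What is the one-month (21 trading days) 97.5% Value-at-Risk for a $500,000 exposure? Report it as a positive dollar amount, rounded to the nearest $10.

At 97.5%, z = 1.960.
σ_{21d} = 1.039% × √21 = 4.761%.
VaR = 1.960 × 4.761% = 9.332%.
On $500,000: 0.09332 × $500,000 = $46,660.

$46,660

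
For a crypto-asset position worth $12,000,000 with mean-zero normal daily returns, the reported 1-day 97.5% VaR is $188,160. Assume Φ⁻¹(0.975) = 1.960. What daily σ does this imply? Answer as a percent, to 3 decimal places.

0.800%

VaR as a fraction: $188,160 / $12,000,000 = 1.568%.
σ = VaR / z = 1.568% / 1.960 = 0.800%.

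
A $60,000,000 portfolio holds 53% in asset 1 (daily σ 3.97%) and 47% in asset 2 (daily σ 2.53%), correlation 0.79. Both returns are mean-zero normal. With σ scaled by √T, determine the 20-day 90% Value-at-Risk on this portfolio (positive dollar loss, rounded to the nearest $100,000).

σ_p = √(0.53²·3.97² + 0.47²·2.53² + 2·0.79·0.53·0.47·3.97·2.53) = 3.130%.
σ_{20d} = 3.130% × √20 = 13.998%.
z(90%) = 1.282.
VaR = 1.282 × 13.998% = 17.945%; on $60,000,000 that is $10,767,000.

$10,800,000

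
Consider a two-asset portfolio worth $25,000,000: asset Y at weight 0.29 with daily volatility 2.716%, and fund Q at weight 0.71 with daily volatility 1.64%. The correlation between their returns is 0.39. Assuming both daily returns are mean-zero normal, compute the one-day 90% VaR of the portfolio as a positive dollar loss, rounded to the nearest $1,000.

$526,000

σ_p² = 0.29²·2.716² + 0.71²·1.64² + 2·0.39·0.29·0.71·2.716·1.64 = 2.6916 (%²).
σ_p = √2.6916 = 1.641%.
At 90%, z = 1.282.
VaR = 1.282 × 1.641% = 2.104%; on $25,000,000 that is $526,000.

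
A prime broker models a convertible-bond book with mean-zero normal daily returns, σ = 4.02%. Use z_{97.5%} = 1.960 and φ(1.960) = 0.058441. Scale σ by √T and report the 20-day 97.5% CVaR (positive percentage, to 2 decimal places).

σ_{20d} = 4.02% × √20 = 17.978%.
ES multiplier = φ(z)/(1−α) = 0.058441/0.025 = 2.338.
ES = 17.978% × 2.338 = 42.033%.

42.03%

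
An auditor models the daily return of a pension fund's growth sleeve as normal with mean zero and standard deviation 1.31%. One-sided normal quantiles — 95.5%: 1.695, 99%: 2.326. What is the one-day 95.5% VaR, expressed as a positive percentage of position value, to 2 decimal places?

VaR = z·σ = 1.695 × 1.31% = 2.220%.

2.22%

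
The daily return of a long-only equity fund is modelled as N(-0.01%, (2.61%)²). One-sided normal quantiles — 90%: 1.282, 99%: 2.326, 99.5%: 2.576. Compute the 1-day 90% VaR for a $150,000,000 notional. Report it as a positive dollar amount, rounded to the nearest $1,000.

$5,034,000

VaR = −μ + z·σ = −(-0.01%) + 1.282 × 2.61% = 3.356%.
On $150,000,000: 0.03356 × $150,000,000 = $5,034,000.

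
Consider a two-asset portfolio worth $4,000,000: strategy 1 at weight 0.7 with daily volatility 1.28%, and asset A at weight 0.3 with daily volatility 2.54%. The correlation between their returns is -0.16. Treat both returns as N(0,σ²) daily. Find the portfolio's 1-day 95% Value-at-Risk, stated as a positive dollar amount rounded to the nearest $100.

$71,000

σ_p² = 0.7²·1.28² + 0.3²·2.54² + 2·-0.16·0.7·0.3·1.28·2.54 = 1.1650 (%²).
σ_p = √1.1650 = 1.079%.
At 95%, z = 1.645.
VaR = 1.645 × 1.079% = 1.775%; on $4,000,000 that is $71,000.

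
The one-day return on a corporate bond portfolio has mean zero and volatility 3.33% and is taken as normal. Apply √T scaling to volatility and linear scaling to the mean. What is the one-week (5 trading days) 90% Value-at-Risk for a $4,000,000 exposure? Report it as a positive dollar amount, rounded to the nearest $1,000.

At 90%, z = 1.282.
σ_{5d} = 3.33% × √5 = 7.446%.
VaR = 1.282 × 7.446% = 9.546%.
On $4,000,000: 0.09546 × $4,000,000 = $381,840.

$382,000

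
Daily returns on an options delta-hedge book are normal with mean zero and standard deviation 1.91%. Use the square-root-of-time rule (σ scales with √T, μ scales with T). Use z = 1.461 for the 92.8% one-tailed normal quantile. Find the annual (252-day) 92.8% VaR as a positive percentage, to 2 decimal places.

σ_{252d} = 1.91% × √252 = 30.320%.
VaR = 1.461 × 30.320% = 44.298%.

44.30%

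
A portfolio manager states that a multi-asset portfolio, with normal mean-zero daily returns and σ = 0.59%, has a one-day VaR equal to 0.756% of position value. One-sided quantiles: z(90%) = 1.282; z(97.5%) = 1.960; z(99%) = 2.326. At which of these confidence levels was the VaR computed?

Implied z = VaR/σ = 0.756 / 0.59 = 1.281.
This matches z(90%) = 1.282.

90%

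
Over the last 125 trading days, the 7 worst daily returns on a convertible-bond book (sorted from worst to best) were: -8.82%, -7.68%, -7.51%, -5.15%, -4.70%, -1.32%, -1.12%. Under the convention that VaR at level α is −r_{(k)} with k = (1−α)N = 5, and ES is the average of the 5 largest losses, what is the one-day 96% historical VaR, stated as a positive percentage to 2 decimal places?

k = 5; the 5th lowest return is -4.70%, so VaR = 4.70%.

4.70%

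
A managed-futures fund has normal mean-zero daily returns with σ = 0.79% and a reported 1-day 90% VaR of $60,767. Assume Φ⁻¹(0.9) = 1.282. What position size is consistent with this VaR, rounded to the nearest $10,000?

$6,000,000

VaR as a fraction of value: z·σ = 1.282 × 0.79% = 1.01278%.
Position = $60,767 / 0.0101278 = $6,000,020.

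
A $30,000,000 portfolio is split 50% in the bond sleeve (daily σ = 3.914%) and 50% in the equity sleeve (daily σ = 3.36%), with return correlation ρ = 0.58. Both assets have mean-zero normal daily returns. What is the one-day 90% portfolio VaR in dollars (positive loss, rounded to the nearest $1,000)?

σ_p² = 0.5²·3.914² + 0.5²·3.36² + 2·0.58·0.5·0.5·3.914·3.36 = 10.4661 (%²).
σ_p = √10.4661 = 3.235%.
At 90%, z = 1.282.
VaR = 1.282 × 3.235% = 4.147%; on $30,000,000 that is $1,244,100.

$1,244,000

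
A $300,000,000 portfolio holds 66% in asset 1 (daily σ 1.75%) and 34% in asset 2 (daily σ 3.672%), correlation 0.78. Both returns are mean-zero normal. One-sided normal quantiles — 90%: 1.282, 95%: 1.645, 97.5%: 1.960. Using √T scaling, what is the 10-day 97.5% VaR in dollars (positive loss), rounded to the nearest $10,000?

σ_p = √(0.66²·1.75² + 0.34²·3.672² + 2·0.78·0.66·0.34·1.75·3.672) = 2.268%.
σ_{10d} = 2.268% × √10 = 7.172%.
VaR = 1.960 × 7.172% = 14.057%; on $300,000,000 that is $42,171,000.

$42,170,000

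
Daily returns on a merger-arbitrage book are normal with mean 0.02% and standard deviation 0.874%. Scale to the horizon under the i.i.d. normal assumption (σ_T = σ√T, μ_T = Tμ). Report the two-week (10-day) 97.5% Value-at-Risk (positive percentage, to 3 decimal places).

At 97.5%, z = 1.960.
σ_{10d} = 0.874% × √10 = 2.764%; μ_{10d} = 10 × 0.02% = 0.200%.
VaR = −(0.200%) + 1.960 × 2.764% = 5.217%.

5.217%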